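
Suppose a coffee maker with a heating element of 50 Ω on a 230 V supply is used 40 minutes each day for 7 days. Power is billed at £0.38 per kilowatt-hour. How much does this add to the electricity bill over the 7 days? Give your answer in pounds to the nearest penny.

Power = V²/R = 230²/50 = 1058 W = 1.058 kW
Runtime = 40 min × 7 = 280 min = 4.666666… h
Energy = 1.058 kW × 4.666666… h = 4.937333… kWh
Cost = 4.937333… kWh × £0.38/kWh = £1.88

£1.88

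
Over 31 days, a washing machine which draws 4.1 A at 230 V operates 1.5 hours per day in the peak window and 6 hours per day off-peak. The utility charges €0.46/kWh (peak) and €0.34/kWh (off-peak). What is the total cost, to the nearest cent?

€79.81

Power = 4.1 A × 230 V = 943 W = 0.943 kW
Peak energy = 0.943 kW × 1.5 h × 31 = 43.8495 kWh
Off-peak energy = 0.943 kW × 6 h × 31 = 175.398 kWh
Cost = 43.8495 × €0.46 + 175.398 × €0.34 = €20.17077 + €59.63532 = €79.81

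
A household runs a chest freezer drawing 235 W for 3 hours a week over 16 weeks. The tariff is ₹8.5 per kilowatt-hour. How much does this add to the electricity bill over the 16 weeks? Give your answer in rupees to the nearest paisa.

₹95.88

Runtime = 3 h/week × 16 weeks = 48 h
Energy = 0.235 kW × 48 h = 11.28 kWh
Cost = 11.28 kWh × ₹8.5/kWh = ₹95.88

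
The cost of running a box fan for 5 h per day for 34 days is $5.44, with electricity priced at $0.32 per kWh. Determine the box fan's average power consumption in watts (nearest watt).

Energy = $5.44 ÷ $0.32/kWh = 17 kWh
Runtime = 5 h/day × 34 days = 170 h
Power = 17 kWh ÷ 170 h = 0.1 kW = 100 W

100 W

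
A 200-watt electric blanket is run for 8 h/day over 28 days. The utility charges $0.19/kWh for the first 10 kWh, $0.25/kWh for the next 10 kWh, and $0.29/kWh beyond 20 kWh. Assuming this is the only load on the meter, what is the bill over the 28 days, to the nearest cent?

$11.59

Runtime = 8 h/day × 28 days = 224 h
Energy = 0.2 kW × 224 h = 44.8 kWh
Tier 1 (0–10 kWh): 10 × $0.19 = $1.9
Tier 2 (10–20 kWh): 10 × $0.25 = $2.5
Above 20 kWh: 24.8 × $0.29 = $7.192
Bill = $11.59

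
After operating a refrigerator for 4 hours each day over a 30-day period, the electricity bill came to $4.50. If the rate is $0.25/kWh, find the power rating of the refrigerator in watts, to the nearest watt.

150 W

Energy = $4.50 ÷ $0.25/kWh = 18 kWh
Runtime = 4 h/day × 30 days = 120 h
Power = 18 kWh ÷ 120 h = 0.15 kW = 150 W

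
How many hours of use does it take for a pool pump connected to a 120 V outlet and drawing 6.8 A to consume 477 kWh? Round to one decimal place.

Power = 6.8 A × 120 V = 816 W = 0.816 kW
Hours = 477 kWh ÷ 0.816 kW = 584.6 h

584.6 h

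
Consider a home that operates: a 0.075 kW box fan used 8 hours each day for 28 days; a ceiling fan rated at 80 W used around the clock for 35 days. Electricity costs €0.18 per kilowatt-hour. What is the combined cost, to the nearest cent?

box fan: Runtime = 8 h/day × 28 days = 224 h
box fan: 0.075 kW × 224 h = 16.8 kWh
ceiling fan: Runtime = 24 h × 35 = 840 h
ceiling fan: 0.08 kW × 840 h = 67.2 kWh
Total energy = 84 kWh
Cost = 84 × €0.18 = €15.12

€15.12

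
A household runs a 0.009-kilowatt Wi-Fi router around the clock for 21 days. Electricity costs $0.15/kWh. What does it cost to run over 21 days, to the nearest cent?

$0.68

Runtime = 24 h × 21 = 504 h
Energy = 0.009 kW × 504 h = 4.536 kWh
Cost = 4.536 kWh × $0.15/kWh = $0.68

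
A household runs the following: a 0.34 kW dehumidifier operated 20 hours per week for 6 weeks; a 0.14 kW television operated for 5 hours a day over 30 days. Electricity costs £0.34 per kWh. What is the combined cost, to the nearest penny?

£21.01

dehumidifier: Runtime = 20 h/week × 6 weeks = 120 h
dehumidifier: 0.34 kW × 120 h = 40.8 kWh
television: Runtime = 5 h/day × 30 days = 150 h
television: 0.14 kW × 150 h = 21 kWh
Total energy = 61.8 kWh
Cost = 61.8 × £0.34 = £21.01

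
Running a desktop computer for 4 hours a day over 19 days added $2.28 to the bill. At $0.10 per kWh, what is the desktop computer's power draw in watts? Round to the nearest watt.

300 W

Energy = $2.28 ÷ $0.10/kWh = 22.8 kWh
Runtime = 4 h/day × 19 days = 76 h
Power = 22.8 kWh ÷ 76 h = 0.3 kW = 300 W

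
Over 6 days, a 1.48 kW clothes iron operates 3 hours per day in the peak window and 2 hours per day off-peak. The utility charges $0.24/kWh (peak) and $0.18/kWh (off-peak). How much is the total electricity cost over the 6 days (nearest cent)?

Peak energy = 1.48 kW × 3 h × 6 = 26.64 kWh
Off-peak energy = 1.48 kW × 2 h × 6 = 17.76 kWh
Cost = 26.64 × $0.24 + 17.76 × $0.18 = $6.3936 + $3.1968 = $9.59

$9.59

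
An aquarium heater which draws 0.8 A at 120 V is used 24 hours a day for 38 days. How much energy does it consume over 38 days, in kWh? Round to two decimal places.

Power = 0.8 A × 120 V = 96 W = 0.096 kW
Runtime = 24 h × 38 = 912 h
Energy = 0.096 kW × 912 h = 87.552 kWh ≈ 87.55 kWh

87.55 kWh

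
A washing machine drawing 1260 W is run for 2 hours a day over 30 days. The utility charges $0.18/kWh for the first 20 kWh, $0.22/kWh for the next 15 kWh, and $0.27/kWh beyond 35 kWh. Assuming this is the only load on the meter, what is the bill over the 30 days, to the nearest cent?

$17.86

Runtime = 2 h/day × 30 days = 60 h
Energy = 1.26 kW × 60 h = 75.6 kWh
Tier 1 (0–20 kWh): 20 × $0.18 = $3.6
Tier 2 (20–35 kWh): 15 × $0.22 = $3.3
Above 35 kWh: 40.6 × $0.27 = $10.962
Bill = $17.86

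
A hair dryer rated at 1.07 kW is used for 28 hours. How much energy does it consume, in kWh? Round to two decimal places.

29.96 kWh

Energy = 1.07 kW × 28 h = 29.96 kWh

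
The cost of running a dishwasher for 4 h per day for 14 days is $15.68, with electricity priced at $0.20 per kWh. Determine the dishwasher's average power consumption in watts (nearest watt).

1400 W

Energy = $15.68 ÷ $0.20/kWh = 78.4 kWh
Runtime = 4 h/day × 14 days = 56 h
Power = 78.4 kWh ÷ 56 h = 1.4 kW = 1400 W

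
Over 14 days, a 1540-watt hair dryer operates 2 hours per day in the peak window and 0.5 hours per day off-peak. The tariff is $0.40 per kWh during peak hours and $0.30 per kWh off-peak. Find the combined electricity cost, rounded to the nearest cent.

$20.48

Peak energy = 1.54 kW × 2 h × 14 = 43.12 kWh
Off-peak energy = 1.54 kW × 0.5 h × 14 = 10.78 kWh
Cost = 43.12 × $0.40 + 10.78 × $0.30 = $17.248 + $3.234 = $20.48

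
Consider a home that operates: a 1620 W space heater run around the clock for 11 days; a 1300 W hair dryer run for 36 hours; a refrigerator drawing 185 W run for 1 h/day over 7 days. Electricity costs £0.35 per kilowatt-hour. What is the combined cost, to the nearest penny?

£166.52

space heater: Runtime = 24 h × 11 = 264 h
space heater: 1.62 kW × 264 h = 427.68 kWh
hair dryer: 1.3 kW × 36 h = 46.8 kWh
refrigerator: Runtime = 1 h/day × 7 days = 7 h
refrigerator: 0.185 kW × 7 h = 1.295 kWh
Total energy = 475.775 kWh
Cost = 475.775 × £0.35 = £166.52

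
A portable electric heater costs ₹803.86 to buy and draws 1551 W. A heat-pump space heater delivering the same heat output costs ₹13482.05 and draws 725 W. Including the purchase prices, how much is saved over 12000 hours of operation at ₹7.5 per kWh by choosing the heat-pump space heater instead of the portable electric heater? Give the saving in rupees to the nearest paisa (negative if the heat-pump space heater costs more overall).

portable electric heater: ₹803.86 + (1551/1000) kW × 12000 h × ₹7.5 = ₹803.86 + ₹139590 = ₹140393.86
heat-pump space heater: ₹13482.05 + (725/1000) kW × 12000 h × ₹7.5 = ₹13482.05 + ₹65250 = ₹78732.05
Saving = ₹140393.86 − ₹78732.05 = ₹61661.81

₹61661.81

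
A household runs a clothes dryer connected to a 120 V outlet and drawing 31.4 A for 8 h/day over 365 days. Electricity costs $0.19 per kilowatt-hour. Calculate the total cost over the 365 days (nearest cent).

$2090.49

Power = 31.4 A × 120 V = 3768 W = 3.768 kW
Runtime = 8 h/day × 365 days = 2920 h
Energy = 3.768 kW × 2920 h = 11002.56 kWh
Cost = 11002.56 kWh × $0.19/kWh = $2090.49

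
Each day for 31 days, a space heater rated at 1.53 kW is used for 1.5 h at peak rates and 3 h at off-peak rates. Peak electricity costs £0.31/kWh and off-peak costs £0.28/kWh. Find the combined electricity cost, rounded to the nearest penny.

Peak energy = 1.53 kW × 1.5 h × 31 = 71.145 kWh
Off-peak energy = 1.53 kW × 3 h × 31 = 142.29 kWh
Cost = 71.145 × £0.31 + 142.29 × £0.28 = £22.05495 + £39.8412 = £61.90

£61.90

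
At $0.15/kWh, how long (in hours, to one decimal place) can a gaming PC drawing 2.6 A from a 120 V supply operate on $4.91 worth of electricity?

104.9 h

Power = 2.6 A × 120 V = 312 W = 0.312 kW
Energy available = $4.91 ÷ $0.15/kWh = 32.7333 kWh
Hours = 32.7333 kWh ÷ 0.312 kW = 104.9 h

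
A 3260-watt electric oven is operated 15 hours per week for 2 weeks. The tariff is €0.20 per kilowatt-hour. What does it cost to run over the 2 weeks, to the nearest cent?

€19.56

Runtime = 15 h/week × 2 weeks = 30 h
Energy = 3.26 kW × 30 h = 97.8 kWh
Cost = 97.8 kWh × €0.20/kWh = €19.56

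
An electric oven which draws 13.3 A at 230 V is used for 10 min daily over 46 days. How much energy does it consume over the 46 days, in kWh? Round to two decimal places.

Power = 13.3 A × 230 V = 3059 W = 3.059 kW
Runtime = 10 min × 46 = 460 min = 7.666666… h
Energy = 3.059 kW × 7.666666… h = 23.452333… kWh ≈ 23.45 kWh

23.45 kWh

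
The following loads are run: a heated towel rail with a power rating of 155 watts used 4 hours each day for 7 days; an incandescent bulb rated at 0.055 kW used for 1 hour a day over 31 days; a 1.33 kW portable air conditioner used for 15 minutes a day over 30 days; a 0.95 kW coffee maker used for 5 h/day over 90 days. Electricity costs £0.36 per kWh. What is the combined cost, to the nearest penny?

heated towel rail: Runtime = 4 h/day × 7 days = 28 h
heated towel rail: 0.155 kW × 28 h = 4.34 kWh
incandescent bulb: Runtime = 1 h/day × 31 days = 31 h
incandescent bulb: 0.055 kW × 31 h = 1.705 kWh
portable air conditioner: Runtime = 15 min × 30 = 450 min = 7.5 h
portable air conditioner: 1.33 kW × 7.5 h = 9.975 kWh
coffee maker: Runtime = 5 h/day × 90 days = 450 h
coffee maker: 0.95 kW × 450 h = 427.5 kWh
Total energy = 443.52 kWh
Cost = 443.52 × £0.36 = £159.67

£159.67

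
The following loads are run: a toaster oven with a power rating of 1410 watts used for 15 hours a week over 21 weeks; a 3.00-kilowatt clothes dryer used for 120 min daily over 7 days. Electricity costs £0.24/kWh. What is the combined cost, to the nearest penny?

£116.68

toaster oven: Runtime = 15 h/week × 21 weeks = 315 h
toaster oven: 1.41 kW × 315 h = 444.15 kWh
clothes dryer: Runtime = 120 min × 7 = 840 min = 14 h
clothes dryer: 3 kW × 14 h = 42 kWh
Total energy = 486.15 kWh
Cost = 486.15 × £0.24 = £116.68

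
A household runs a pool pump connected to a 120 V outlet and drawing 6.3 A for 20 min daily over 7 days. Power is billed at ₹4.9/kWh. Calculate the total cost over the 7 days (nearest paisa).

₹8.64

Power = 6.3 A × 120 V = 756 W = 0.756 kW
Runtime = 20 min × 7 = 140 min = 2.333333… h
Energy = 0.756 kW × 2.333333… h = 1.764 kWh
Cost = 1.764 kWh × ₹4.9/kWh = ₹8.64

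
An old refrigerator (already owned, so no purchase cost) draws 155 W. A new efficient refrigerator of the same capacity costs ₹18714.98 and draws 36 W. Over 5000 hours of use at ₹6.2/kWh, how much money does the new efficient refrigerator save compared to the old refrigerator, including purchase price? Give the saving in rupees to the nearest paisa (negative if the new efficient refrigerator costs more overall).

old refrigerator: ₹0.00 + (155/1000) kW × 5000 h × ₹6.2 = ₹0.00 + ₹4805 = ₹4805
new efficient refrigerator: ₹18714.98 + (36/1000) kW × 5000 h × ₹6.2 = ₹18714.98 + ₹1116 = ₹19830.98
Saving = ₹4805 − ₹19830.98 = −₹15025.98

-₹15025.98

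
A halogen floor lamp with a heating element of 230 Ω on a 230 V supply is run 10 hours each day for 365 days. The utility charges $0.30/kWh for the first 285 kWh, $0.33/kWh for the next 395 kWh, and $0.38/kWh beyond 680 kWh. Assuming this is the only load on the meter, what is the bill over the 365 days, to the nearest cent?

Power = V²/R = 230²/230 = 230 W = 0.23 kW
Runtime = 10 h/day × 365 days = 3650 h
Energy = 0.23 kW × 3650 h = 839.5 kWh
Tier 1 (0–285 kWh): 285 × $0.30 = $85.5
Tier 2 (285–680 kWh): 395 × $0.33 = $130.35
Above 680 kWh: 159.5 × $0.38 = $60.61
Bill = $276.46

$276.46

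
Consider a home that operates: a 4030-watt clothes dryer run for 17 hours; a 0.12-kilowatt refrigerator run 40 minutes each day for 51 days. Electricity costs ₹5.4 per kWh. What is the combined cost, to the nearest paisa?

₹391.99

clothes dryer: 4.03 kW × 17 h = 68.51 kWh
refrigerator: Runtime = 40 min × 51 = 2040 min = 34 h
refrigerator: 0.12 kW × 34 h = 4.08 kWh
Total energy = 72.59 kWh
Cost = 72.59 × ₹5.4 = ₹391.99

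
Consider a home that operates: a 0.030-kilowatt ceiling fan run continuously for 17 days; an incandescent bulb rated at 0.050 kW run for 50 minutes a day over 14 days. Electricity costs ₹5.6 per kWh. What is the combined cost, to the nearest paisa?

ceiling fan: Runtime = 24 h × 17 = 408 h
ceiling fan: 0.03 kW × 408 h = 12.24 kWh
incandescent bulb: Runtime = 50 min × 14 = 700 min = 11.666666… h
incandescent bulb: 0.05 kW × 11.666666… h = 0.583333… kWh
Total energy = 12.823333… kWh
Cost = 12.823333… × ₹5.6 = ₹71.81

₹71.81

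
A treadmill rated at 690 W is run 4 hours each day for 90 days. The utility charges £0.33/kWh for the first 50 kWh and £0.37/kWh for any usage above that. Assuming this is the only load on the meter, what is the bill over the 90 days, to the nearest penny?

£89.91

Runtime = 4 h/day × 90 days = 360 h
Energy = 0.69 kW × 360 h = 248.4 kWh
Tier 1 (0–50 kWh): 50 × £0.33 = £16.5
Above 50 kWh: 198.4 × £0.37 = £73.408
Bill = £89.91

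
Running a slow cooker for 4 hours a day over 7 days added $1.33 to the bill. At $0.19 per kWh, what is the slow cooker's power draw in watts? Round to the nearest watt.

250 W

Energy = $1.33 ÷ $0.19/kWh = 7 kWh
Runtime = 4 h/day × 7 days = 28 h
Power = 7 kWh ÷ 28 h = 0.25 kW = 250 W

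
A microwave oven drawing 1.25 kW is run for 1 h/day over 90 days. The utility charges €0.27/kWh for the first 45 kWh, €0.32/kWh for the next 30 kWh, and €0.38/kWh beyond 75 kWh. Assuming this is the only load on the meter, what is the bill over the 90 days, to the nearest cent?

Runtime = 1 h/day × 90 days = 90 h
Energy = 1.25 kW × 90 h = 112.5 kWh
Tier 1 (0–45 kWh): 45 × €0.27 = €12.15
Tier 2 (45–75 kWh): 30 × €0.32 = €9.6
Above 75 kWh: 37.5 × €0.38 = €14.25
Bill = €36.00

€36.00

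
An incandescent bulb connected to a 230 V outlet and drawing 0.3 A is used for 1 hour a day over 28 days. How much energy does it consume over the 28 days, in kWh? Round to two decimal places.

1.93 kWh

Power = 0.3 A × 230 V = 69 W = 0.069 kW
Runtime = 1 h/day × 28 days = 28 h
Energy = 0.069 kW × 28 h = 1.932 kWh ≈ 1.93 kWh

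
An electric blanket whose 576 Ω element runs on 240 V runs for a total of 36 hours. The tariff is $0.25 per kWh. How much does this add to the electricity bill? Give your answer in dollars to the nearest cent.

Power = V²/R = 240²/576 = 100 W = 0.1 kW
Energy = 0.1 kW × 36 h = 3.6 kWh
Cost = 3.6 kWh × $0.25/kWh = $0.90

$0.90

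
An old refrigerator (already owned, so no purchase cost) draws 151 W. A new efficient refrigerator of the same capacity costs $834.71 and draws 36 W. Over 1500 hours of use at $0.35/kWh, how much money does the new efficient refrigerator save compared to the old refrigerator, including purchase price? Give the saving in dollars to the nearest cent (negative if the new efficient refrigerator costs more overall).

old refrigerator: $0.00 + (151/1000) kW × 1500 h × $0.35 = $0.00 + $79.275 = $79.275
new efficient refrigerator: $834.71 + (36/1000) kW × 1500 h × $0.35 = $834.71 + $18.9 = $853.61
Saving = $79.275 − $853.61 = −$774.335 → -$774.34

-$774.34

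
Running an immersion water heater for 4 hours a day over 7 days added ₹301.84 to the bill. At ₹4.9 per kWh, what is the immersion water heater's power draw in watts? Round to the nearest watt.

Energy = ₹301.84 ÷ ₹4.9/kWh = 61.6 kWh
Runtime = 4 h/day × 7 days = 28 h
Power = 61.6 kWh ÷ 28 h = 2.2 kW = 2200 W

2200 W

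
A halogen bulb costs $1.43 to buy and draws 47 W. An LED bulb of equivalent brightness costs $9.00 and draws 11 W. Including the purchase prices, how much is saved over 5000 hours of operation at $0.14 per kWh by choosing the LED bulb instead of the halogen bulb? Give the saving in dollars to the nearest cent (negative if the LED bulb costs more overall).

$17.63

halogen bulb: $1.43 + (47/1000) kW × 5000 h × $0.14 = $1.43 + $32.9 = $34.33
LED bulb: $9.00 + (11/1000) kW × 5000 h × $0.14 = $9.00 + $7.7 = $16.7
Saving = $34.33 − $16.7 = $17.63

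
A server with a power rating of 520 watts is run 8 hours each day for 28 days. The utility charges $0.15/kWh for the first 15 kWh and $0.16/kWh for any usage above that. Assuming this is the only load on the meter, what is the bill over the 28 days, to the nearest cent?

Runtime = 8 h/day × 28 days = 224 h
Energy = 0.52 kW × 224 h = 116.48 kWh
Tier 1 (0–15 kWh): 15 × $0.15 = $2.25
Above 15 kWh: 101.48 × $0.16 = $16.2368
Bill = $18.49

$18.49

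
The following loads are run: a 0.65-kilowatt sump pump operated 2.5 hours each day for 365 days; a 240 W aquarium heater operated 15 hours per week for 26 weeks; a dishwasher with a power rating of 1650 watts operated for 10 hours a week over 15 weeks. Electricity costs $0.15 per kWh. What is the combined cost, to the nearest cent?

$140.13

sump pump: Runtime = 2.5 h/day × 365 days = 912.5 h
sump pump: 0.65 kW × 912.5 h = 593.125 kWh
aquarium heater: Runtime = 15 h/week × 26 weeks = 390 h
aquarium heater: 0.24 kW × 390 h = 93.6 kWh
dishwasher: Runtime = 10 h/week × 15 weeks = 150 h
dishwasher: 1.65 kW × 150 h = 247.5 kWh
Total energy = 934.225 kWh
Cost = 934.225 × $0.15 = $140.13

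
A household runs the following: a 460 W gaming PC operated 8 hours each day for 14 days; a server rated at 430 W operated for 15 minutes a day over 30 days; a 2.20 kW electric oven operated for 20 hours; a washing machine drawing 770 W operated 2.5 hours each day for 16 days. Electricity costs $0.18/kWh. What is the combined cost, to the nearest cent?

gaming PC: Runtime = 8 h/day × 14 days = 112 h
gaming PC: 0.46 kW × 112 h = 51.52 kWh
server: Runtime = 15 min × 30 = 450 min = 7.5 h
server: 0.43 kW × 7.5 h = 3.225 kWh
electric oven: 2.2 kW × 20 h = 44 kWh
washing machine: Runtime = 2.5 h/day × 16 days = 40 h
washing machine: 0.77 kW × 40 h = 30.8 kWh
Total energy = 129.545 kWh
Cost = 129.545 × $0.18 = $23.32

$23.32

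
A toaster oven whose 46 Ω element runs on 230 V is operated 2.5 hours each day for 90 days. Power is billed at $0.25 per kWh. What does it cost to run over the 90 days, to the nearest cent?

$64.69

Power = V²/R = 230²/46 = 1150 W = 1.15 kW
Runtime = 2.5 h/day × 90 days = 225 h
Energy = 1.15 kW × 225 h = 258.75 kWh
Cost = 258.75 kWh × $0.25/kWh = $64.69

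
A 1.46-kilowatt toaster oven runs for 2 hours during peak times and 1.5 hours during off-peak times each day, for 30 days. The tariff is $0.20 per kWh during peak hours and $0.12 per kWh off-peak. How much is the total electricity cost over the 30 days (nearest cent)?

$25.40

Peak energy = 1.46 kW × 2 h × 30 = 87.6 kWh
Off-peak energy = 1.46 kW × 1.5 h × 30 = 65.7 kWh
Cost = 87.6 × $0.20 + 65.7 × $0.12 = $17.52 + $7.884 = $25.40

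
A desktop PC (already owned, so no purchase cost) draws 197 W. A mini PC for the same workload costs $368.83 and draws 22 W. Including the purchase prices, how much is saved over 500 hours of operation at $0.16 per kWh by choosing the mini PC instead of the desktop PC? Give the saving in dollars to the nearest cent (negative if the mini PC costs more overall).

-$354.83

desktop PC: $0.00 + (197/1000) kW × 500 h × $0.16 = $0.00 + $15.76 = $15.76
mini PC: $368.83 + (22/1000) kW × 500 h × $0.16 = $368.83 + $1.76 = $370.59
Saving = $15.76 − $370.59 = −$354.83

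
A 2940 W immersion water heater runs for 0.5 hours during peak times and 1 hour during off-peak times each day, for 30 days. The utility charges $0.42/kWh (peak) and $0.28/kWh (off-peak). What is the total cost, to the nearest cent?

Peak energy = 2.94 kW × 0.5 h × 30 = 44.1 kWh
Off-peak energy = 2.94 kW × 1 h × 30 = 88.2 kWh
Cost = 44.1 × $0.42 + 88.2 × $0.28 = $18.522 + $24.696 = $43.22

$43.22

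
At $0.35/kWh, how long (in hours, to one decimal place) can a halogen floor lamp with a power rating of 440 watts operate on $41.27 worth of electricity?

268.0 h

Energy available = $41.27 ÷ $0.35/kWh = 117.9143 kWh
Hours = 117.9143 kWh ÷ 0.44 kW = 268.0 h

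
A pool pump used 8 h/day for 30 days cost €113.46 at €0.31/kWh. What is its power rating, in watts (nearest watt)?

1525 W

Energy = €113.46 ÷ €0.31/kWh = 366 kWh
Runtime = 8 h/day × 30 days = 240 h
Power = 366 kWh ÷ 240 h = 1.525 kW = 1525 W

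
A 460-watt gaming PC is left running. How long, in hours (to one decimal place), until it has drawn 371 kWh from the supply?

Hours = 371 kWh ÷ 0.46 kW = 806.5 h

806.5 h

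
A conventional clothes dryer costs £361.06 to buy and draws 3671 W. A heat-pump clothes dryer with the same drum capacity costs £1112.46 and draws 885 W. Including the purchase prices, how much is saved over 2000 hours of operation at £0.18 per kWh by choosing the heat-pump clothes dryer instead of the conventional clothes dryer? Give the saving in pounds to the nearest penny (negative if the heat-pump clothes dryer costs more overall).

£251.56

conventional clothes dryer: £361.06 + (3671/1000) kW × 2000 h × £0.18 = £361.06 + £1321.56 = £1682.62
heat-pump clothes dryer: £1112.46 + (885/1000) kW × 2000 h × £0.18 = £1112.46 + £318.6 = £1431.06
Saving = £1682.62 − £1431.06 = £251.56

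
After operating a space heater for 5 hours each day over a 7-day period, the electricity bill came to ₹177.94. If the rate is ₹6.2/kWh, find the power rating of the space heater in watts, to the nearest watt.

820 W

Energy = ₹177.94 ÷ ₹6.2/kWh = 28.7 kWh
Runtime = 5 h/day × 7 days = 35 h
Power = 28.7 kWh ÷ 35 h = 0.82 kW = 820 W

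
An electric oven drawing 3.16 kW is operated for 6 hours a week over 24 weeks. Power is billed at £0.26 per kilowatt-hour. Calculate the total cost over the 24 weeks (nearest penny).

£118.31

Runtime = 6 h/week × 24 weeks = 144 h
Energy = 3.16 kW × 144 h = 455.04 kWh
Cost = 455.04 kWh × £0.26/kWh = £118.31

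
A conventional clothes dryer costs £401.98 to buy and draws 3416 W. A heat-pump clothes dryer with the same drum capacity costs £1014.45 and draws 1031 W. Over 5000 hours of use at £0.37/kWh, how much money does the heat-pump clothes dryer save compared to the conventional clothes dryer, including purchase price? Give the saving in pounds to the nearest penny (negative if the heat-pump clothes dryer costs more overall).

£3799.78

conventional clothes dryer: £401.98 + (3416/1000) kW × 5000 h × £0.37 = £401.98 + £6319.6 = £6721.58
heat-pump clothes dryer: £1014.45 + (1031/1000) kW × 5000 h × £0.37 = £1014.45 + £1907.35 = £2921.8
Saving = £6721.58 − £2921.8 = £3799.78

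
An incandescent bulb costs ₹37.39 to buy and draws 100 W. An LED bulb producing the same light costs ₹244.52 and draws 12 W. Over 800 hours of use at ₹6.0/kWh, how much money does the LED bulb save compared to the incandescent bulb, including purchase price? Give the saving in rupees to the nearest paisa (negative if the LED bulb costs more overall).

₹215.27

incandescent bulb: ₹37.39 + (100/1000) kW × 800 h × ₹6.0 = ₹37.39 + ₹480 = ₹517.39
LED bulb: ₹244.52 + (12/1000) kW × 800 h × ₹6.0 = ₹244.52 + ₹57.6 = ₹302.12
Saving = ₹517.39 − ₹302.12 = ₹215.27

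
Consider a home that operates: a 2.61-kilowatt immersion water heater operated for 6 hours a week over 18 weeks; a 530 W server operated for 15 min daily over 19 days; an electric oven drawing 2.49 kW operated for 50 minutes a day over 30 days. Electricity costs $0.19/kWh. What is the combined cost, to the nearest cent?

$65.86

immersion water heater: Runtime = 6 h/week × 18 weeks = 108 h
immersion water heater: 2.61 kW × 108 h = 281.88 kWh
server: Runtime = 15 min × 19 = 285 min = 4.75 h
server: 0.53 kW × 4.75 h = 2.5175 kWh
electric oven: Runtime = 50 min × 30 = 1500 min = 25 h
electric oven: 2.49 kW × 25 h = 62.25 kWh
Total energy = 346.6475 kWh
Cost = 346.6475 × $0.19 = $65.86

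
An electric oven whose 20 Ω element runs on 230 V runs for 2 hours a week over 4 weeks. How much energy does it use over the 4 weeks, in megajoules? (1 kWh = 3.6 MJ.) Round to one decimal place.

76.2 MJ

Power = V²/R = 230²/20 = 2645 W = 2.645 kW
Runtime = 2 h/week × 4 weeks = 8 h
Energy = 2.645 kW × 8 h = 21.16 kWh
= 21.16 × 3.6 MJ = 76.2 MJ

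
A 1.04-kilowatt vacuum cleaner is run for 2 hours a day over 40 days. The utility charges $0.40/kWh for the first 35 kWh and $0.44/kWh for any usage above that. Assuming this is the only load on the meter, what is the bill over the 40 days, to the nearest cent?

$35.21

Runtime = 2 h/day × 40 days = 80 h
Energy = 1.04 kW × 80 h = 83.2 kWh
Tier 1 (0–35 kWh): 35 × $0.40 = $14
Above 35 kWh: 48.2 × $0.44 = $21.208
Bill = $35.21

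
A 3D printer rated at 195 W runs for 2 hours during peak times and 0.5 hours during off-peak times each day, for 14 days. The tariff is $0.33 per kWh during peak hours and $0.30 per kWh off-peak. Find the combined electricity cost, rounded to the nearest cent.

Peak energy = 0.195 kW × 2 h × 14 = 5.46 kWh
Off-peak energy = 0.195 kW × 0.5 h × 14 = 1.365 kWh
Cost = 5.46 × $0.33 + 1.365 × $0.30 = $1.8018 + $0.4095 = $2.21

$2.21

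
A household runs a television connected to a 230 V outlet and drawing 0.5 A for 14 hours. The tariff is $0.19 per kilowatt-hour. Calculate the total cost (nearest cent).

$0.31

Power = 0.5 A × 230 V = 115 W = 0.115 kW
Energy = 0.115 kW × 14 h = 1.61 kWh
Cost = 1.61 kWh × $0.19/kWh = $0.31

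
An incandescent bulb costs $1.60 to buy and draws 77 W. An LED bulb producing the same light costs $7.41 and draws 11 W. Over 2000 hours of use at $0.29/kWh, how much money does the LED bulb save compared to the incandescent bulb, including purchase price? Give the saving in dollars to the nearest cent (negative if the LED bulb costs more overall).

$32.47

incandescent bulb: $1.60 + (77/1000) kW × 2000 h × $0.29 = $1.60 + $44.66 = $46.26
LED bulb: $7.41 + (11/1000) kW × 2000 h × $0.29 = $7.41 + $6.38 = $13.79
Saving = $46.26 − $13.79 = $32.47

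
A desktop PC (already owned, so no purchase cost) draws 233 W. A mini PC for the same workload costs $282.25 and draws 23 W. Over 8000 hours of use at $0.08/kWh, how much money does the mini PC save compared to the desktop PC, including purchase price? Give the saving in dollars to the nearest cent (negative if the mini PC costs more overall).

-$147.85

desktop PC: $0.00 + (233/1000) kW × 8000 h × $0.08 = $0.00 + $149.12 = $149.12
mini PC: $282.25 + (23/1000) kW × 8000 h × $0.08 = $282.25 + $14.72 = $296.97
Saving = $149.12 − $296.97 = −$147.85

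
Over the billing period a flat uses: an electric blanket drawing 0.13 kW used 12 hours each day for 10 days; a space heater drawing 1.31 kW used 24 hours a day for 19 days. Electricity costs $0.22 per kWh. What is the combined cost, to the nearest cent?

$134.85

electric blanket: Runtime = 12 h/day × 10 days = 120 h
electric blanket: 0.13 kW × 120 h = 15.6 kWh
space heater: Runtime = 24 h × 19 = 456 h
space heater: 1.31 kW × 456 h = 597.36 kWh
Total energy = 612.96 kWh
Cost = 612.96 × $0.22 = $134.85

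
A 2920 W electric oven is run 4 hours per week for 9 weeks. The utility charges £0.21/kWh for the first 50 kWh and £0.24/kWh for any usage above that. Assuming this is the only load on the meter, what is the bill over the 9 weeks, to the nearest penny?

Runtime = 4 h/week × 9 weeks = 36 h
Energy = 2.92 kW × 36 h = 105.12 kWh
Tier 1 (0–50 kWh): 50 × £0.21 = £10.5
Above 50 kWh: 55.12 × £0.24 = £13.2288
Bill = £23.73

£23.73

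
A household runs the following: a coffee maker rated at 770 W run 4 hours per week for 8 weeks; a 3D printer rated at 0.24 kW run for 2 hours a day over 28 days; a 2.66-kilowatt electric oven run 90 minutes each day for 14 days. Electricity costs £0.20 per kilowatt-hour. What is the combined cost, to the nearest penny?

£18.79

coffee maker: Runtime = 4 h/week × 8 weeks = 32 h
coffee maker: 0.77 kW × 32 h = 24.64 kWh
3D printer: Runtime = 2 h/day × 28 days = 56 h
3D printer: 0.24 kW × 56 h = 13.44 kWh
electric oven: Runtime = 90 min × 14 = 1260 min = 21 h
electric oven: 2.66 kW × 21 h = 55.86 kWh
Total energy = 93.94 kWh
Cost = 93.94 × £0.20 = £18.79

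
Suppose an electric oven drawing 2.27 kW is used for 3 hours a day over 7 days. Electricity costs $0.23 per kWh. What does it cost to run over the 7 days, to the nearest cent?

$10.96

Runtime = 3 h/day × 7 days = 21 h
Energy = 2.27 kW × 21 h = 47.67 kWh
Cost = 47.67 kWh × $0.23/kWh = $10.96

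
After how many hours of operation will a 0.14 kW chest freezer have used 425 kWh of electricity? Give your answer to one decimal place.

Hours = 425 kWh ÷ 0.14 kW = 3035.7 h

3035.7 h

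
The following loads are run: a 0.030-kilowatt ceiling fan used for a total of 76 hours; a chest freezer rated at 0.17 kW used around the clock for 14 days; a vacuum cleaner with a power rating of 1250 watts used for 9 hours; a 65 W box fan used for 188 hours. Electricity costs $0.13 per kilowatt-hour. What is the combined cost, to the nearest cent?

ceiling fan: 0.03 kW × 76 h = 2.28 kWh
chest freezer: Runtime = 24 h × 14 = 336 h
chest freezer: 0.17 kW × 336 h = 57.12 kWh
vacuum cleaner: 1.25 kW × 9 h = 11.25 kWh
box fan: 0.065 kW × 188 h = 12.22 kWh
Total energy = 82.87 kWh
Cost = 82.87 × $0.13 = $10.77

$10.77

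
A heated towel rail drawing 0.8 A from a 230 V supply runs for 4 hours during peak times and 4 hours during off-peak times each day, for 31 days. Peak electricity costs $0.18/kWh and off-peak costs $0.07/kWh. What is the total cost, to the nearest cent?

Power = 0.8 A × 230 V = 184 W = 0.184 kW
Peak energy = 0.184 kW × 4 h × 31 = 22.816 kWh
Off-peak energy = 0.184 kW × 4 h × 31 = 22.816 kWh
Cost = 22.816 × $0.18 + 22.816 × $0.07 = $4.10688 + $1.59712 = $5.70

$5.70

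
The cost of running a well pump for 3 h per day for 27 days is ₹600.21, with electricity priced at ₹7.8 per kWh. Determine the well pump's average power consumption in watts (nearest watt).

Energy = ₹600.21 ÷ ₹7.8/kWh = 76.95 kWh
Runtime = 3 h/day × 27 days = 81 h
Power = 76.95 kWh ÷ 81 h = 0.95 kW = 950 W

950 W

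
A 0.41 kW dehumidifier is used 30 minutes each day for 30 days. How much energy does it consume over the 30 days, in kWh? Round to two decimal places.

Runtime = 30 min × 30 = 900 min = 15 h
Energy = 0.41 kW × 15 h = 6.15 kWh

6.15 kWh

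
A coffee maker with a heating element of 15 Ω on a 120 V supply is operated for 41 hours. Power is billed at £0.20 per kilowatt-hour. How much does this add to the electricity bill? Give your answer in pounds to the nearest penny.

£7.87

Power = V²/R = 120²/15 = 960 W = 0.96 kW
Energy = 0.96 kW × 41 h = 39.36 kWh
Cost = 39.36 kWh × £0.20/kWh = £7.87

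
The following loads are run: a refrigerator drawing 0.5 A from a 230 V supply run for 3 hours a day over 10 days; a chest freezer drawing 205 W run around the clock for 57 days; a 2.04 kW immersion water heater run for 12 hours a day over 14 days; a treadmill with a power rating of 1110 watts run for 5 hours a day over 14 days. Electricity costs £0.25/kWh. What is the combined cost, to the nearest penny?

refrigerator: Power = 0.5 A × 230 V = 115 W = 0.115 kW
refrigerator: Runtime = 3 h/day × 10 days = 30 h
refrigerator: 0.115 kW × 30 h = 3.45 kWh
chest freezer: Runtime = 24 h × 57 = 1368 h
chest freezer: 0.205 kW × 1368 h = 280.44 kWh
immersion water heater: Runtime = 12 h/day × 14 days = 168 h
immersion water heater: 2.04 kW × 168 h = 342.72 kWh
treadmill: Runtime = 5 h/day × 14 days = 70 h
treadmill: 1.11 kW × 70 h = 77.7 kWh
Total energy = 704.31 kWh
Cost = 704.31 × £0.25 = £176.08

£176.08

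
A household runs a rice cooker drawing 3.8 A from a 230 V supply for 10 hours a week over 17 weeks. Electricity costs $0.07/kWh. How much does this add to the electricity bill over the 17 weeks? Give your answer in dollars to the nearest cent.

Power = 3.8 A × 230 V = 874 W = 0.874 kW
Runtime = 10 h/week × 17 weeks = 170 h
Energy = 0.874 kW × 170 h = 148.58 kWh
Cost = 148.58 kWh × $0.07/kWh = $10.40

$10.40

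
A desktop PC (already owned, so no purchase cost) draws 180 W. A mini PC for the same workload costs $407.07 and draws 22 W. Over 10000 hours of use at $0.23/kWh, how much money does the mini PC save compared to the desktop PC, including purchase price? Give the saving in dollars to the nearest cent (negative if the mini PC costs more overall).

-$43.67

desktop PC: $0.00 + (180/1000) kW × 10000 h × $0.23 = $0.00 + $414 = $414
mini PC: $407.07 + (22/1000) kW × 10000 h × $0.23 = $407.07 + $50.6 = $457.67
Saving = $414 − $457.67 = −$43.67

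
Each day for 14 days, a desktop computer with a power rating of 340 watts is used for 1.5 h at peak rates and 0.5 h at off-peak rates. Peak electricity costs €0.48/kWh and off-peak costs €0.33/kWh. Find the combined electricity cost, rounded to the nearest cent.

Peak energy = 0.34 kW × 1.5 h × 14 = 7.14 kWh
Off-peak energy = 0.34 kW × 0.5 h × 14 = 2.38 kWh
Cost = 7.14 × €0.48 + 2.38 × €0.33 = €3.4272 + €0.7854 = €4.21

€4.21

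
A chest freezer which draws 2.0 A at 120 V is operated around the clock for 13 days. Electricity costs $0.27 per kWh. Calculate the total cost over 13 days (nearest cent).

Power = 2.0 A × 120 V = 240 W = 0.24 kW
Runtime = 24 h × 13 = 312 h
Energy = 0.24 kW × 312 h = 74.88 kWh
Cost = 74.88 kWh × $0.27/kWh = $20.22

$20.22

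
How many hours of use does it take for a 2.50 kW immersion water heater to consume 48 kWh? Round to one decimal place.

19.2 h

Hours = 48 kWh ÷ 2.5 kW = 19.2 h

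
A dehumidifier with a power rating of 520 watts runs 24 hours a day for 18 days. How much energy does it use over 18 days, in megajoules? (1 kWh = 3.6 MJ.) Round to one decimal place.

Runtime = 24 h × 18 = 432 h
Energy = 0.52 kW × 432 h = 224.64 kWh
= 224.64 × 3.6 MJ = 808.7 MJ

808.7 MJ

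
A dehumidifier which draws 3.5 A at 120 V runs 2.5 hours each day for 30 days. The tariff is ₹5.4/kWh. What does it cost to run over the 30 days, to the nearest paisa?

₹170.10

Power = 3.5 A × 120 V = 420 W = 0.42 kW
Runtime = 2.5 h/day × 30 days = 75 h
Energy = 0.42 kW × 75 h = 31.5 kWh
Cost = 31.5 kWh × ₹5.4/kWh = ₹170.10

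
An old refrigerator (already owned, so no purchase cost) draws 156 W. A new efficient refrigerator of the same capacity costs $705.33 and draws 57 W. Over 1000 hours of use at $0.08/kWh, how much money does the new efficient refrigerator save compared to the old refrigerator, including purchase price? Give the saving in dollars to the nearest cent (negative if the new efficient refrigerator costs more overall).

-$697.41

old refrigerator: $0.00 + (156/1000) kW × 1000 h × $0.08 = $0.00 + $12.48 = $12.48
new efficient refrigerator: $705.33 + (57/1000) kW × 1000 h × $0.08 = $705.33 + $4.56 = $709.89
Saving = $12.48 − $709.89 = −$697.41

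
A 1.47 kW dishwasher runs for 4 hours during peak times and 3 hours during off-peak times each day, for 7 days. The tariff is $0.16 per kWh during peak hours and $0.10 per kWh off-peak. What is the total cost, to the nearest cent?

$9.67

Peak energy = 1.47 kW × 4 h × 7 = 41.16 kWh
Off-peak energy = 1.47 kW × 3 h × 7 = 30.87 kWh
Cost = 41.16 × $0.16 + 30.87 × $0.10 = $6.5856 + $3.087 = $9.67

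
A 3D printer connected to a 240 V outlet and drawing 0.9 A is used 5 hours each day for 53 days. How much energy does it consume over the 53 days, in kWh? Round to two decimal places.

57.24 kWh

Power = 0.9 A × 240 V = 216 W = 0.216 kW
Runtime = 5 h/day × 53 days = 265 h
Energy = 0.216 kW × 265 h = 57.24 kWh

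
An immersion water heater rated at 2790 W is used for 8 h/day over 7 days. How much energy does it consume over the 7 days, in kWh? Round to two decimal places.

156.24 kWh

Runtime = 8 h/day × 7 days = 56 h
Energy = 2.79 kW × 56 h = 156.24 kWh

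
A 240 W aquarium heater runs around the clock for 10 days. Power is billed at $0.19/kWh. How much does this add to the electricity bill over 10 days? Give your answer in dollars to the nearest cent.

Runtime = 24 h × 10 = 240 h
Energy = 0.24 kW × 240 h = 57.6 kWh
Cost = 57.6 kWh × $0.19/kWh = $10.94

$10.94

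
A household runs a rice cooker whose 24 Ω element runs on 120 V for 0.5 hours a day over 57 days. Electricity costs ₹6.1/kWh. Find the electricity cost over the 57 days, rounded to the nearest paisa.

Power = V²/R = 120²/24 = 600 W = 0.6 kW
Runtime = 0.5 h/day × 57 days = 28.5 h
Energy = 0.6 kW × 28.5 h = 17.1 kWh
Cost = 17.1 kWh × ₹6.1/kWh = ₹104.31

₹104.31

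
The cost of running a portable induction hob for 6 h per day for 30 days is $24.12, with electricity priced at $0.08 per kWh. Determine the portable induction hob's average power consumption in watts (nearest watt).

1675 W

Energy = $24.12 ÷ $0.08/kWh = 301.5 kWh
Runtime = 6 h/day × 30 days = 180 h
Power = 301.5 kWh ÷ 180 h = 1.675 kW = 1675 W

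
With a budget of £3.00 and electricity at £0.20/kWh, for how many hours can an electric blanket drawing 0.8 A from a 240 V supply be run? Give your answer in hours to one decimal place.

78.1 h

Power = 0.8 A × 240 V = 192 W = 0.192 kW
Energy available = £3.00 ÷ £0.20/kWh = 15 kWh
Hours = 15 kWh ÷ 0.192 kW = 78.1 h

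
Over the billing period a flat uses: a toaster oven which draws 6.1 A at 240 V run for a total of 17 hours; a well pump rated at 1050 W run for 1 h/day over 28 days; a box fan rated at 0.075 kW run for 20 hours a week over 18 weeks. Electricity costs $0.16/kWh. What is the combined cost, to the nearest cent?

$13.01

toaster oven: Power = 6.1 A × 240 V = 1464 W = 1.464 kW
toaster oven: 1.464 kW × 17 h = 24.888 kWh
well pump: Runtime = 1 h/day × 28 days = 28 h
well pump: 1.05 kW × 28 h = 29.4 kWh
box fan: Runtime = 20 h/week × 18 weeks = 360 h
box fan: 0.075 kW × 360 h = 27 kWh
Total energy = 81.288 kWh
Cost = 81.288 × $0.16 = $13.01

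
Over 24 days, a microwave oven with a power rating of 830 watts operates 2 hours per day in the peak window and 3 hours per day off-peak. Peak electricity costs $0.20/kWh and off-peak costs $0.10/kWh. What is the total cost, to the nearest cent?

$13.94

Peak energy = 0.83 kW × 2 h × 24 = 39.84 kWh
Off-peak energy = 0.83 kW × 3 h × 24 = 59.76 kWh
Cost = 39.84 × $0.20 + 59.76 × $0.10 = $7.968 + $5.976 = $13.94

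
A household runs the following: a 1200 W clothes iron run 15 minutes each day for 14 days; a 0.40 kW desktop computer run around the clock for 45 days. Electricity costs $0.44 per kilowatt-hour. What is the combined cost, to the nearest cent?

$191.93

clothes iron: Runtime = 15 min × 14 = 210 min = 3.5 h
clothes iron: 1.2 kW × 3.5 h = 4.2 kWh
desktop computer: Runtime = 24 h × 45 = 1080 h
desktop computer: 0.4 kW × 1080 h = 432 kWh
Total energy = 436.2 kWh
Cost = 436.2 × $0.44 = $191.93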